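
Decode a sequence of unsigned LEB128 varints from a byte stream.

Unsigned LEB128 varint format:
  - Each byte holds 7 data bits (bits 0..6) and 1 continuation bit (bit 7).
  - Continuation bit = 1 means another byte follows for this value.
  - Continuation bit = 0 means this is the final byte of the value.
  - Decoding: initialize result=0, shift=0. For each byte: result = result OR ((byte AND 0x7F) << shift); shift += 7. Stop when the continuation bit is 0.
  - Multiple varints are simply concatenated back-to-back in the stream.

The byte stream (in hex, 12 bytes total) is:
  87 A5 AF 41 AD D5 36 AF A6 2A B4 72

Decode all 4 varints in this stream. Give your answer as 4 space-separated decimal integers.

  byte[0]=0x87 cont=1 payload=0x07=7: acc |= 7<<0 -> acc=7 shift=7
  byte[1]=0xA5 cont=1 payload=0x25=37: acc |= 37<<7 -> acc=4743 shift=14
  byte[2]=0xAF cont=1 payload=0x2F=47: acc |= 47<<14 -> acc=774791 shift=21
  byte[3]=0x41 cont=0 payload=0x41=65: acc |= 65<<21 -> acc=137089671 shift=28 [end]
Varint 1: bytes[0:4] = 87 A5 AF 41 -> value 137089671 (4 byte(s))
  byte[4]=0xAD cont=1 payload=0x2D=45: acc |= 45<<0 -> acc=45 shift=7
  byte[5]=0xD5 cont=1 payload=0x55=85: acc |= 85<<7 -> acc=10925 shift=14
  byte[6]=0x36 cont=0 payload=0x36=54: acc |= 54<<14 -> acc=895661 shift=21 [end]
Varint 2: bytes[4:7] = AD D5 36 -> value 895661 (3 byte(s))
  byte[7]=0xAF cont=1 payload=0x2F=47: acc |= 47<<0 -> acc=47 shift=7
  byte[8]=0xA6 cont=1 payload=0x26=38: acc |= 38<<7 -> acc=4911 shift=14
  byte[9]=0x2A cont=0 payload=0x2A=42: acc |= 42<<14 -> acc=693039 shift=21 [end]
Varint 3: bytes[7:10] = AF A6 2A -> value 693039 (3 byte(s))
  byte[10]=0xB4 cont=1 payload=0x34=52: acc |= 52<<0 -> acc=52 shift=7
  byte[11]=0x72 cont=0 payload=0x72=114: acc |= 114<<7 -> acc=14644 shift=14 [end]
Varint 4: bytes[10:12] = B4 72 -> value 14644 (2 byte(s))

Answer: 137089671 895661 693039 14644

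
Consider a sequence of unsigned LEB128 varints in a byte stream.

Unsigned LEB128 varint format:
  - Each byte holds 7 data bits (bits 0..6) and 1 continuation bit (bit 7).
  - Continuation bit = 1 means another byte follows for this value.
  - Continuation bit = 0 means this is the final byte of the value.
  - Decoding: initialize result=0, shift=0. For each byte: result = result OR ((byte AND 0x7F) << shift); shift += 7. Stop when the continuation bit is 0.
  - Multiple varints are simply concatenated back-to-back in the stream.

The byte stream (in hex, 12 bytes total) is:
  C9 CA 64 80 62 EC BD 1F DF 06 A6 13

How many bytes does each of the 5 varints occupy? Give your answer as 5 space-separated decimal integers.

Answer: 3 2 3 2 2

Derivation:
  byte[0]=0xC9 cont=1 payload=0x49=73: acc |= 73<<0 -> acc=73 shift=7
  byte[1]=0xCA cont=1 payload=0x4A=74: acc |= 74<<7 -> acc=9545 shift=14
  byte[2]=0x64 cont=0 payload=0x64=100: acc |= 100<<14 -> acc=1647945 shift=21 [end]
Varint 1: bytes[0:3] = C9 CA 64 -> value 1647945 (3 byte(s))
  byte[3]=0x80 cont=1 payload=0x00=0: acc |= 0<<0 -> acc=0 shift=7
  byte[4]=0x62 cont=0 payload=0x62=98: acc |= 98<<7 -> acc=12544 shift=14 [end]
Varint 2: bytes[3:5] = 80 62 -> value 12544 (2 byte(s))
  byte[5]=0xEC cont=1 payload=0x6C=108: acc |= 108<<0 -> acc=108 shift=7
  byte[6]=0xBD cont=1 payload=0x3D=61: acc |= 61<<7 -> acc=7916 shift=14
  byte[7]=0x1F cont=0 payload=0x1F=31: acc |= 31<<14 -> acc=515820 shift=21 [end]
Varint 3: bytes[5:8] = EC BD 1F -> value 515820 (3 byte(s))
  byte[8]=0xDF cont=1 payload=0x5F=95: acc |= 95<<0 -> acc=95 shift=7
  byte[9]=0x06 cont=0 payload=0x06=6: acc |= 6<<7 -> acc=863 shift=14 [end]
Varint 4: bytes[8:10] = DF 06 -> value 863 (2 byte(s))
  byte[10]=0xA6 cont=1 payload=0x26=38: acc |= 38<<0 -> acc=38 shift=7
  byte[11]=0x13 cont=0 payload=0x13=19: acc |= 19<<7 -> acc=2470 shift=14 [end]
Varint 5: bytes[10:12] = A6 13 -> value 2470 (2 byte(s))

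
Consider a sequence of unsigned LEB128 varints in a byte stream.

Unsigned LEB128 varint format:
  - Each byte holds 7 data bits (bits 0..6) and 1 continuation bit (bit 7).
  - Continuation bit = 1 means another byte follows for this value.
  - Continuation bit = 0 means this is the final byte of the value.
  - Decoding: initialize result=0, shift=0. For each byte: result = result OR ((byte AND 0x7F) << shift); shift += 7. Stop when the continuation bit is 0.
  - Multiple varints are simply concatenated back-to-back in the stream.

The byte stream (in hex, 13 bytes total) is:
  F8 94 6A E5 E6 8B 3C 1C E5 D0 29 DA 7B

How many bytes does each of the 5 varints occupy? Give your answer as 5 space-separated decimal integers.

  byte[0]=0xF8 cont=1 payload=0x78=120: acc |= 120<<0 -> acc=120 shift=7
  byte[1]=0x94 cont=1 payload=0x14=20: acc |= 20<<7 -> acc=2680 shift=14
  byte[2]=0x6A cont=0 payload=0x6A=106: acc |= 106<<14 -> acc=1739384 shift=21 [end]
Varint 1: bytes[0:3] = F8 94 6A -> value 1739384 (3 byte(s))
  byte[3]=0xE5 cont=1 payload=0x65=101: acc |= 101<<0 -> acc=101 shift=7
  byte[4]=0xE6 cont=1 payload=0x66=102: acc |= 102<<7 -> acc=13157 shift=14
  byte[5]=0x8B cont=1 payload=0x0B=11: acc |= 11<<14 -> acc=193381 shift=21
  byte[6]=0x3C cont=0 payload=0x3C=60: acc |= 60<<21 -> acc=126022501 shift=28 [end]
Varint 2: bytes[3:7] = E5 E6 8B 3C -> value 126022501 (4 byte(s))
  byte[7]=0x1C cont=0 payload=0x1C=28: acc |= 28<<0 -> acc=28 shift=7 [end]
Varint 3: bytes[7:8] = 1C -> value 28 (1 byte(s))
  byte[8]=0xE5 cont=1 payload=0x65=101: acc |= 101<<0 -> acc=101 shift=7
  byte[9]=0xD0 cont=1 payload=0x50=80: acc |= 80<<7 -> acc=10341 shift=14
  byte[10]=0x29 cont=0 payload=0x29=41: acc |= 41<<14 -> acc=682085 shift=21 [end]
Varint 4: bytes[8:11] = E5 D0 29 -> value 682085 (3 byte(s))
  byte[11]=0xDA cont=1 payload=0x5A=90: acc |= 90<<0 -> acc=90 shift=7
  byte[12]=0x7B cont=0 payload=0x7B=123: acc |= 123<<7 -> acc=15834 shift=14 [end]
Varint 5: bytes[11:13] = DA 7B -> value 15834 (2 byte(s))

Answer: 3 4 1 3 2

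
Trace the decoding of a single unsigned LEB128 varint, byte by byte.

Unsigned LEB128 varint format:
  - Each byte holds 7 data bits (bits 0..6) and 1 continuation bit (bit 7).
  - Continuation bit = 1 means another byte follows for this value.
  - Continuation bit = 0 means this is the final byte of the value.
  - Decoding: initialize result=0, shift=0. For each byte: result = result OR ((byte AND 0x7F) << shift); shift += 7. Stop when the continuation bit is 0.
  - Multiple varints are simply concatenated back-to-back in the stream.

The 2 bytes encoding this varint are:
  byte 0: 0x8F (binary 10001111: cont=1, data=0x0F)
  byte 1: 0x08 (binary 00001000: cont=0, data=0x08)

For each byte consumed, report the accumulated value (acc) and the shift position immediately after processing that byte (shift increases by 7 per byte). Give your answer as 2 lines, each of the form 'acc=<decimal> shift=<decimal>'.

byte 0=0x8F: payload=0x0F=15, contrib = 15<<0 = 15; acc -> 15, shift -> 7
byte 1=0x08: payload=0x08=8, contrib = 8<<7 = 1024; acc -> 1039, shift -> 14

Answer: acc=15 shift=7
acc=1039 shift=14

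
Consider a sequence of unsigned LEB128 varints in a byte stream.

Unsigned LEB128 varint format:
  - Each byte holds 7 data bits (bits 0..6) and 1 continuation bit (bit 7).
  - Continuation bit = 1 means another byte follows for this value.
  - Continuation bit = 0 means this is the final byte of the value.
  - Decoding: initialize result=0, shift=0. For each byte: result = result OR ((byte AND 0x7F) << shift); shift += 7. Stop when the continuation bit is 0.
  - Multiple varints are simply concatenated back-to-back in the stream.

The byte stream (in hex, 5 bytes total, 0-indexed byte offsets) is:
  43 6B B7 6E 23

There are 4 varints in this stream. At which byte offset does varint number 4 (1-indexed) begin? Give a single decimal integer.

Answer: 4

Derivation:
  byte[0]=0x43 cont=0 payload=0x43=67: acc |= 67<<0 -> acc=67 shift=7 [end]
Varint 1: bytes[0:1] = 43 -> value 67 (1 byte(s))
  byte[1]=0x6B cont=0 payload=0x6B=107: acc |= 107<<0 -> acc=107 shift=7 [end]
Varint 2: bytes[1:2] = 6B -> value 107 (1 byte(s))
  byte[2]=0xB7 cont=1 payload=0x37=55: acc |= 55<<0 -> acc=55 shift=7
  byte[3]=0x6E cont=0 payload=0x6E=110: acc |= 110<<7 -> acc=14135 shift=14 [end]
Varint 3: bytes[2:4] = B7 6E -> value 14135 (2 byte(s))
  byte[4]=0x23 cont=0 payload=0x23=35: acc |= 35<<0 -> acc=35 shift=7 [end]
Varint 4: bytes[4:5] = 23 -> value 35 (1 byte(s))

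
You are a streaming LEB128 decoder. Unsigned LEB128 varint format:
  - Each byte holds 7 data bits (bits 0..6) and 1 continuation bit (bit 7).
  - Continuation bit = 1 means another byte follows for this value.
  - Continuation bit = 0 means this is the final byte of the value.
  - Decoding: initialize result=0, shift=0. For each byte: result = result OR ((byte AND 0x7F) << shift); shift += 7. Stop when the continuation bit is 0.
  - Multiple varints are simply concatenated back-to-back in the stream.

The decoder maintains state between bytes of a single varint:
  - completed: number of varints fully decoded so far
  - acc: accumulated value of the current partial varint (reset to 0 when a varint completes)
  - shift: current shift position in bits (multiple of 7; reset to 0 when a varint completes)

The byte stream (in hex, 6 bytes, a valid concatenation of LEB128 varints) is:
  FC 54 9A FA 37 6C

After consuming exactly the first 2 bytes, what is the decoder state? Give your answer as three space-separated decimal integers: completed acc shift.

Answer: 1 0 0

Derivation:
byte[0]=0xFC cont=1 payload=0x7C: acc |= 124<<0 -> completed=0 acc=124 shift=7
byte[1]=0x54 cont=0 payload=0x54: varint #1 complete (value=10876); reset -> completed=1 acc=0 shift=0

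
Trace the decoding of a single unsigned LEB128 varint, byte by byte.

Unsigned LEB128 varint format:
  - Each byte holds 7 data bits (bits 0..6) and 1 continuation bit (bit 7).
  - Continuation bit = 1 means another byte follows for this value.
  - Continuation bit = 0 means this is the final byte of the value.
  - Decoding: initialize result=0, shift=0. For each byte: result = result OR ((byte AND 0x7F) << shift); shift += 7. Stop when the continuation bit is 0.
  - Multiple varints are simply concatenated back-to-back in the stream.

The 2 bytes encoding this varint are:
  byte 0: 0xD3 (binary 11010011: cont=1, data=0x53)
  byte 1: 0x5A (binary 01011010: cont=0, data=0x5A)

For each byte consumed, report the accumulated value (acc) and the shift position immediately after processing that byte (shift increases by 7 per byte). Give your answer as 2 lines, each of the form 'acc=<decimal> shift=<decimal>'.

Answer: acc=83 shift=7
acc=11603 shift=14

Derivation:
byte 0=0xD3: payload=0x53=83, contrib = 83<<0 = 83; acc -> 83, shift -> 7
byte 1=0x5A: payload=0x5A=90, contrib = 90<<7 = 11520; acc -> 11603, shift -> 14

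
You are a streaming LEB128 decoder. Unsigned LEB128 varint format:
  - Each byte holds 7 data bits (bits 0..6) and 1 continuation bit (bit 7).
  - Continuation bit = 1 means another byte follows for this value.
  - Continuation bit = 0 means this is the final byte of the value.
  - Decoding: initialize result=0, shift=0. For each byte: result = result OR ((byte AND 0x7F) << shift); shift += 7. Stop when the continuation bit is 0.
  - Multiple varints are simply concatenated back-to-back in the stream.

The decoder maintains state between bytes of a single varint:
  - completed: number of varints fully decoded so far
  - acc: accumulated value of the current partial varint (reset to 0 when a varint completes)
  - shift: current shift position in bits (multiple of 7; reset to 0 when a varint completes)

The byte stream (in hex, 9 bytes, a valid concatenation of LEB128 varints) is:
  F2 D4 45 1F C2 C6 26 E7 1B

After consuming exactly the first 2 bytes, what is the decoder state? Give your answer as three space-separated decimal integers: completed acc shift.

Answer: 0 10866 14

Derivation:
byte[0]=0xF2 cont=1 payload=0x72: acc |= 114<<0 -> completed=0 acc=114 shift=7
byte[1]=0xD4 cont=1 payload=0x54: acc |= 84<<7 -> completed=0 acc=10866 shift=14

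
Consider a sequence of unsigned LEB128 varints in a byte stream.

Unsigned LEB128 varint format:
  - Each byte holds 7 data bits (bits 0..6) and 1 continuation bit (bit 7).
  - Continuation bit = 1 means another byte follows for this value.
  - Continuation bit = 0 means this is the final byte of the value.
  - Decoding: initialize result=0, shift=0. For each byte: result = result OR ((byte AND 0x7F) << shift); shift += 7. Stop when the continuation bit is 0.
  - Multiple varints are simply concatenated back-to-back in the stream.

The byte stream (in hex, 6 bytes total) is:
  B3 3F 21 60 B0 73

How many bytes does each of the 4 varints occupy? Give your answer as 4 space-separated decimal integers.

  byte[0]=0xB3 cont=1 payload=0x33=51: acc |= 51<<0 -> acc=51 shift=7
  byte[1]=0x3F cont=0 payload=0x3F=63: acc |= 63<<7 -> acc=8115 shift=14 [end]
Varint 1: bytes[0:2] = B3 3F -> value 8115 (2 byte(s))
  byte[2]=0x21 cont=0 payload=0x21=33: acc |= 33<<0 -> acc=33 shift=7 [end]
Varint 2: bytes[2:3] = 21 -> value 33 (1 byte(s))
  byte[3]=0x60 cont=0 payload=0x60=96: acc |= 96<<0 -> acc=96 shift=7 [end]
Varint 3: bytes[3:4] = 60 -> value 96 (1 byte(s))
  byte[4]=0xB0 cont=1 payload=0x30=48: acc |= 48<<0 -> acc=48 shift=7
  byte[5]=0x73 cont=0 payload=0x73=115: acc |= 115<<7 -> acc=14768 shift=14 [end]
Varint 4: bytes[4:6] = B0 73 -> value 14768 (2 byte(s))

Answer: 2 1 1 2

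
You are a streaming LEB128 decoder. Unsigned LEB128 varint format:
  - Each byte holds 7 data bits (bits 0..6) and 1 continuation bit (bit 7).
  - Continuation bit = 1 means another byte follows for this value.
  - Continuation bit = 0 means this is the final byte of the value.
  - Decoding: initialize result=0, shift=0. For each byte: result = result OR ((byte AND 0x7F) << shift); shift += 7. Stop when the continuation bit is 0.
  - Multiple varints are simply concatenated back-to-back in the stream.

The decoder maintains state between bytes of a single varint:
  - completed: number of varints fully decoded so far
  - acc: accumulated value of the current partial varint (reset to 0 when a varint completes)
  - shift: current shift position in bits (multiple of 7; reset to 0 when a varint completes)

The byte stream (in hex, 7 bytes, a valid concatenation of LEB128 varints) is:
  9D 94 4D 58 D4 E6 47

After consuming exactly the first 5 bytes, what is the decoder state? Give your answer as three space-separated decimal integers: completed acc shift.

byte[0]=0x9D cont=1 payload=0x1D: acc |= 29<<0 -> completed=0 acc=29 shift=7
byte[1]=0x94 cont=1 payload=0x14: acc |= 20<<7 -> completed=0 acc=2589 shift=14
byte[2]=0x4D cont=0 payload=0x4D: varint #1 complete (value=1264157); reset -> completed=1 acc=0 shift=0
byte[3]=0x58 cont=0 payload=0x58: varint #2 complete (value=88); reset -> completed=2 acc=0 shift=0
byte[4]=0xD4 cont=1 payload=0x54: acc |= 84<<0 -> completed=2 acc=84 shift=7

Answer: 2 84 7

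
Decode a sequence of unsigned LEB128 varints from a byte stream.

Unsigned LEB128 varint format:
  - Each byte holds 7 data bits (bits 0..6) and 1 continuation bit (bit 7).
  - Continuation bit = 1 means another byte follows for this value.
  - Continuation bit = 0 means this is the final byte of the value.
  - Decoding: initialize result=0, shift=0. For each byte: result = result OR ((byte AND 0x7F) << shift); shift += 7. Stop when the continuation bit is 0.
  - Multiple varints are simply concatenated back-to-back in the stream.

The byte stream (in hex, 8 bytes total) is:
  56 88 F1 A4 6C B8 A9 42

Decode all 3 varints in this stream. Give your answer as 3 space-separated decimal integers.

Answer: 86 227096712 1086648

Derivation:
  byte[0]=0x56 cont=0 payload=0x56=86: acc |= 86<<0 -> acc=86 shift=7 [end]
Varint 1: bytes[0:1] = 56 -> value 86 (1 byte(s))
  byte[1]=0x88 cont=1 payload=0x08=8: acc |= 8<<0 -> acc=8 shift=7
  byte[2]=0xF1 cont=1 payload=0x71=113: acc |= 113<<7 -> acc=14472 shift=14
  byte[3]=0xA4 cont=1 payload=0x24=36: acc |= 36<<14 -> acc=604296 shift=21
  byte[4]=0x6C cont=0 payload=0x6C=108: acc |= 108<<21 -> acc=227096712 shift=28 [end]
Varint 2: bytes[1:5] = 88 F1 A4 6C -> value 227096712 (4 byte(s))
  byte[5]=0xB8 cont=1 payload=0x38=56: acc |= 56<<0 -> acc=56 shift=7
  byte[6]=0xA9 cont=1 payload=0x29=41: acc |= 41<<7 -> acc=5304 shift=14
  byte[7]=0x42 cont=0 payload=0x42=66: acc |= 66<<14 -> acc=1086648 shift=21 [end]
Varint 3: bytes[5:8] = B8 A9 42 -> value 1086648 (3 byte(s))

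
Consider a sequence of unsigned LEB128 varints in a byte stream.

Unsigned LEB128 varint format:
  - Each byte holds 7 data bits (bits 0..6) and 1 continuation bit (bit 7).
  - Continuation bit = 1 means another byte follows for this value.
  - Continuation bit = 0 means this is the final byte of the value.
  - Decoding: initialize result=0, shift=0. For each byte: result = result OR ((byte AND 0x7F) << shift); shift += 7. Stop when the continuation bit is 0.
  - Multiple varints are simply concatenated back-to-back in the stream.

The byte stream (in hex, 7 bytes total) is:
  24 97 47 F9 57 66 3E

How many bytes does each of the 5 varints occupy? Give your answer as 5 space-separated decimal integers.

  byte[0]=0x24 cont=0 payload=0x24=36: acc |= 36<<0 -> acc=36 shift=7 [end]
Varint 1: bytes[0:1] = 24 -> value 36 (1 byte(s))
  byte[1]=0x97 cont=1 payload=0x17=23: acc |= 23<<0 -> acc=23 shift=7
  byte[2]=0x47 cont=0 payload=0x47=71: acc |= 71<<7 -> acc=9111 shift=14 [end]
Varint 2: bytes[1:3] = 97 47 -> value 9111 (2 byte(s))
  byte[3]=0xF9 cont=1 payload=0x79=121: acc |= 121<<0 -> acc=121 shift=7
  byte[4]=0x57 cont=0 payload=0x57=87: acc |= 87<<7 -> acc=11257 shift=14 [end]
Varint 3: bytes[3:5] = F9 57 -> value 11257 (2 byte(s))
  byte[5]=0x66 cont=0 payload=0x66=102: acc |= 102<<0 -> acc=102 shift=7 [end]
Varint 4: bytes[5:6] = 66 -> value 102 (1 byte(s))
  byte[6]=0x3E cont=0 payload=0x3E=62: acc |= 62<<0 -> acc=62 shift=7 [end]
Varint 5: bytes[6:7] = 3E -> value 62 (1 byte(s))

Answer: 1 2 2 1 1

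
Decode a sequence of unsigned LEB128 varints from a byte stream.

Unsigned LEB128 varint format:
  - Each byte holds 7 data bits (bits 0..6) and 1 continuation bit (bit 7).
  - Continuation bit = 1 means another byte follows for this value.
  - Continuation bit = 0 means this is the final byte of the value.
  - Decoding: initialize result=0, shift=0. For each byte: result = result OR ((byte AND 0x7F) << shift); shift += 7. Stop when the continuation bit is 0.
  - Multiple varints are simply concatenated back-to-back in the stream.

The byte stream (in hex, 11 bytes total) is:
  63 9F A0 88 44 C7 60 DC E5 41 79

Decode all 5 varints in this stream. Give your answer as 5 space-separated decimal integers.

Answer: 99 142741535 12359 1077980 121

Derivation:
  byte[0]=0x63 cont=0 payload=0x63=99: acc |= 99<<0 -> acc=99 shift=7 [end]
Varint 1: bytes[0:1] = 63 -> value 99 (1 byte(s))
  byte[1]=0x9F cont=1 payload=0x1F=31: acc |= 31<<0 -> acc=31 shift=7
  byte[2]=0xA0 cont=1 payload=0x20=32: acc |= 32<<7 -> acc=4127 shift=14
  byte[3]=0x88 cont=1 payload=0x08=8: acc |= 8<<14 -> acc=135199 shift=21
  byte[4]=0x44 cont=0 payload=0x44=68: acc |= 68<<21 -> acc=142741535 shift=28 [end]
Varint 2: bytes[1:5] = 9F A0 88 44 -> value 142741535 (4 byte(s))
  byte[5]=0xC7 cont=1 payload=0x47=71: acc |= 71<<0 -> acc=71 shift=7
  byte[6]=0x60 cont=0 payload=0x60=96: acc |= 96<<7 -> acc=12359 shift=14 [end]
Varint 3: bytes[5:7] = C7 60 -> value 12359 (2 byte(s))
  byte[7]=0xDC cont=1 payload=0x5C=92: acc |= 92<<0 -> acc=92 shift=7
  byte[8]=0xE5 cont=1 payload=0x65=101: acc |= 101<<7 -> acc=13020 shift=14
  byte[9]=0x41 cont=0 payload=0x41=65: acc |= 65<<14 -> acc=1077980 shift=21 [end]
Varint 4: bytes[7:10] = DC E5 41 -> value 1077980 (3 byte(s))
  byte[10]=0x79 cont=0 payload=0x79=121: acc |= 121<<0 -> acc=121 shift=7 [end]
Varint 5: bytes[10:11] = 79 -> value 121 (1 byte(s))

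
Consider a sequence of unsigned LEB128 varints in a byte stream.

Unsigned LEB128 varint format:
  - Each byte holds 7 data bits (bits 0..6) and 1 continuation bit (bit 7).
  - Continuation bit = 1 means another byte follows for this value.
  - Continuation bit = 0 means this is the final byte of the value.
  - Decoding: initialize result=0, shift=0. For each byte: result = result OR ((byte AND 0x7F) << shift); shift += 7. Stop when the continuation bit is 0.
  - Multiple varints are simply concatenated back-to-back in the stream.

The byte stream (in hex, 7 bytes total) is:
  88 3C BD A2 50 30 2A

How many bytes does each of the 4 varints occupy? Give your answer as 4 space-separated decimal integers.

  byte[0]=0x88 cont=1 payload=0x08=8: acc |= 8<<0 -> acc=8 shift=7
  byte[1]=0x3C cont=0 payload=0x3C=60: acc |= 60<<7 -> acc=7688 shift=14 [end]
Varint 1: bytes[0:2] = 88 3C -> value 7688 (2 byte(s))
  byte[2]=0xBD cont=1 payload=0x3D=61: acc |= 61<<0 -> acc=61 shift=7
  byte[3]=0xA2 cont=1 payload=0x22=34: acc |= 34<<7 -> acc=4413 shift=14
  byte[4]=0x50 cont=0 payload=0x50=80: acc |= 80<<14 -> acc=1315133 shift=21 [end]
Varint 2: bytes[2:5] = BD A2 50 -> value 1315133 (3 byte(s))
  byte[5]=0x30 cont=0 payload=0x30=48: acc |= 48<<0 -> acc=48 shift=7 [end]
Varint 3: bytes[5:6] = 30 -> value 48 (1 byte(s))
  byte[6]=0x2A cont=0 payload=0x2A=42: acc |= 42<<0 -> acc=42 shift=7 [end]
Varint 4: bytes[6:7] = 2A -> value 42 (1 byte(s))

Answer: 2 3 1 1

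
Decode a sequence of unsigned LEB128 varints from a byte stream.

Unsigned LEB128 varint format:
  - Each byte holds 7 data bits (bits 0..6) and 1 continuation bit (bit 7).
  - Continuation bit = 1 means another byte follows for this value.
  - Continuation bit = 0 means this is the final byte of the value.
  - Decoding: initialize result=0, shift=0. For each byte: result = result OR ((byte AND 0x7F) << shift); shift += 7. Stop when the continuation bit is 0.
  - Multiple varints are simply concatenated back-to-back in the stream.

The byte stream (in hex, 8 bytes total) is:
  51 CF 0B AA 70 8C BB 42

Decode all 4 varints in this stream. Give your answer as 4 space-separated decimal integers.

Answer: 81 1487 14378 1088908

Derivation:
  byte[0]=0x51 cont=0 payload=0x51=81: acc |= 81<<0 -> acc=81 shift=7 [end]
Varint 1: bytes[0:1] = 51 -> value 81 (1 byte(s))
  byte[1]=0xCF cont=1 payload=0x4F=79: acc |= 79<<0 -> acc=79 shift=7
  byte[2]=0x0B cont=0 payload=0x0B=11: acc |= 11<<7 -> acc=1487 shift=14 [end]
Varint 2: bytes[1:3] = CF 0B -> value 1487 (2 byte(s))
  byte[3]=0xAA cont=1 payload=0x2A=42: acc |= 42<<0 -> acc=42 shift=7
  byte[4]=0x70 cont=0 payload=0x70=112: acc |= 112<<7 -> acc=14378 shift=14 [end]
Varint 3: bytes[3:5] = AA 70 -> value 14378 (2 byte(s))
  byte[5]=0x8C cont=1 payload=0x0C=12: acc |= 12<<0 -> acc=12 shift=7
  byte[6]=0xBB cont=1 payload=0x3B=59: acc |= 59<<7 -> acc=7564 shift=14
  byte[7]=0x42 cont=0 payload=0x42=66: acc |= 66<<14 -> acc=1088908 shift=21 [end]
Varint 4: bytes[5:8] = 8C BB 42 -> value 1088908 (3 byte(s))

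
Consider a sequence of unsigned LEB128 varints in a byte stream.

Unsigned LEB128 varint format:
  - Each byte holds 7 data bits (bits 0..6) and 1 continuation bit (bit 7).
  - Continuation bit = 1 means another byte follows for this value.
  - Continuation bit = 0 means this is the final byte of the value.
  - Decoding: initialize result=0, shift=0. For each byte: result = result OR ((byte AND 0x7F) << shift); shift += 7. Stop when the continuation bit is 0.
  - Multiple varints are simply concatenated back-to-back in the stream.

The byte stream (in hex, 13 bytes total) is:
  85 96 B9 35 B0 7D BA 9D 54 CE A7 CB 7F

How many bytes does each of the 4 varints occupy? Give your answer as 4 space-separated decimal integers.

Answer: 4 2 3 4

Derivation:
  byte[0]=0x85 cont=1 payload=0x05=5: acc |= 5<<0 -> acc=5 shift=7
  byte[1]=0x96 cont=1 payload=0x16=22: acc |= 22<<7 -> acc=2821 shift=14
  byte[2]=0xB9 cont=1 payload=0x39=57: acc |= 57<<14 -> acc=936709 shift=21
  byte[3]=0x35 cont=0 payload=0x35=53: acc |= 53<<21 -> acc=112085765 shift=28 [end]
Varint 1: bytes[0:4] = 85 96 B9 35 -> value 112085765 (4 byte(s))
  byte[4]=0xB0 cont=1 payload=0x30=48: acc |= 48<<0 -> acc=48 shift=7
  byte[5]=0x7D cont=0 payload=0x7D=125: acc |= 125<<7 -> acc=16048 shift=14 [end]
Varint 2: bytes[4:6] = B0 7D -> value 16048 (2 byte(s))
  byte[6]=0xBA cont=1 payload=0x3A=58: acc |= 58<<0 -> acc=58 shift=7
  byte[7]=0x9D cont=1 payload=0x1D=29: acc |= 29<<7 -> acc=3770 shift=14
  byte[8]=0x54 cont=0 payload=0x54=84: acc |= 84<<14 -> acc=1380026 shift=21 [end]
Varint 3: bytes[6:9] = BA 9D 54 -> value 1380026 (3 byte(s))
  byte[9]=0xCE cont=1 payload=0x4E=78: acc |= 78<<0 -> acc=78 shift=7
  byte[10]=0xA7 cont=1 payload=0x27=39: acc |= 39<<7 -> acc=5070 shift=14
  byte[11]=0xCB cont=1 payload=0x4B=75: acc |= 75<<14 -> acc=1233870 shift=21
  byte[12]=0x7F cont=0 payload=0x7F=127: acc |= 127<<21 -> acc=267572174 shift=28 [end]
Varint 4: bytes[9:13] = CE A7 CB 7F -> value 267572174 (4 byte(s))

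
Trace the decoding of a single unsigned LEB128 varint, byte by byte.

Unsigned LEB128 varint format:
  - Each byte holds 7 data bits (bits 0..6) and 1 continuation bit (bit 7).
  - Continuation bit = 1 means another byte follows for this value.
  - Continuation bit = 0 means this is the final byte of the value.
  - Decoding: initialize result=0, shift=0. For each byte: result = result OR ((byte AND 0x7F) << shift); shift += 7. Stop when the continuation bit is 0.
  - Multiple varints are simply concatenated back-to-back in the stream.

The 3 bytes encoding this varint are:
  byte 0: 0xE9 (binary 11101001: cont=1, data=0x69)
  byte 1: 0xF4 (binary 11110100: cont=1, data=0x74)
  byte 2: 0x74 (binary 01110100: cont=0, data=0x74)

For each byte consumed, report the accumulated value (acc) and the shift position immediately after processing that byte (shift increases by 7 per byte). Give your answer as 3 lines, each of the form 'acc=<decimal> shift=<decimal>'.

byte 0=0xE9: payload=0x69=105, contrib = 105<<0 = 105; acc -> 105, shift -> 7
byte 1=0xF4: payload=0x74=116, contrib = 116<<7 = 14848; acc -> 14953, shift -> 14
byte 2=0x74: payload=0x74=116, contrib = 116<<14 = 1900544; acc -> 1915497, shift -> 21

Answer: acc=105 shift=7
acc=14953 shift=14
acc=1915497 shift=21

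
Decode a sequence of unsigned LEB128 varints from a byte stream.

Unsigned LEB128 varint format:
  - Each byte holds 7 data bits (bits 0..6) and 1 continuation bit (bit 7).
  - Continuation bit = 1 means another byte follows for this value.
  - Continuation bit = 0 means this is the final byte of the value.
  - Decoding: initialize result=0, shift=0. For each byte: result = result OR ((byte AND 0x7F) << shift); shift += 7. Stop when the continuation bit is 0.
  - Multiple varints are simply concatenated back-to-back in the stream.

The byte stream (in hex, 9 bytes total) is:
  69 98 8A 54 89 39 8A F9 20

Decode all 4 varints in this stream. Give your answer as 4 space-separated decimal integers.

Answer: 105 1377560 7305 539786

Derivation:
  byte[0]=0x69 cont=0 payload=0x69=105: acc |= 105<<0 -> acc=105 shift=7 [end]
Varint 1: bytes[0:1] = 69 -> value 105 (1 byte(s))
  byte[1]=0x98 cont=1 payload=0x18=24: acc |= 24<<0 -> acc=24 shift=7
  byte[2]=0x8A cont=1 payload=0x0A=10: acc |= 10<<7 -> acc=1304 shift=14
  byte[3]=0x54 cont=0 payload=0x54=84: acc |= 84<<14 -> acc=1377560 shift=21 [end]
Varint 2: bytes[1:4] = 98 8A 54 -> value 1377560 (3 byte(s))
  byte[4]=0x89 cont=1 payload=0x09=9: acc |= 9<<0 -> acc=9 shift=7
  byte[5]=0x39 cont=0 payload=0x39=57: acc |= 57<<7 -> acc=7305 shift=14 [end]
Varint 3: bytes[4:6] = 89 39 -> value 7305 (2 byte(s))
  byte[6]=0x8A cont=1 payload=0x0A=10: acc |= 10<<0 -> acc=10 shift=7
  byte[7]=0xF9 cont=1 payload=0x79=121: acc |= 121<<7 -> acc=15498 shift=14
  byte[8]=0x20 cont=0 payload=0x20=32: acc |= 32<<14 -> acc=539786 shift=21 [end]
Varint 4: bytes[6:9] = 8A F9 20 -> value 539786 (3 byte(s))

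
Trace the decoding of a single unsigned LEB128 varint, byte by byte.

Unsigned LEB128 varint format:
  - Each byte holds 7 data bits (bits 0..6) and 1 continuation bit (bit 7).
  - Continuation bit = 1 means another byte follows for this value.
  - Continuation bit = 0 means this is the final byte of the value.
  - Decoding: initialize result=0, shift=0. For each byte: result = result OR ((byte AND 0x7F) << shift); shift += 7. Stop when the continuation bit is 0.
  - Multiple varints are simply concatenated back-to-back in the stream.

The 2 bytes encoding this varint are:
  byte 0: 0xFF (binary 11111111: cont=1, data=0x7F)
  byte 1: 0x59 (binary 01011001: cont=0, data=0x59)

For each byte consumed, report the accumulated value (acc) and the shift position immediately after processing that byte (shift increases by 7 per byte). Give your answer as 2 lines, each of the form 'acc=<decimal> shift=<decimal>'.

Answer: acc=127 shift=7
acc=11519 shift=14

Derivation:
byte 0=0xFF: payload=0x7F=127, contrib = 127<<0 = 127; acc -> 127, shift -> 7
byte 1=0x59: payload=0x59=89, contrib = 89<<7 = 11392; acc -> 11519, shift -> 14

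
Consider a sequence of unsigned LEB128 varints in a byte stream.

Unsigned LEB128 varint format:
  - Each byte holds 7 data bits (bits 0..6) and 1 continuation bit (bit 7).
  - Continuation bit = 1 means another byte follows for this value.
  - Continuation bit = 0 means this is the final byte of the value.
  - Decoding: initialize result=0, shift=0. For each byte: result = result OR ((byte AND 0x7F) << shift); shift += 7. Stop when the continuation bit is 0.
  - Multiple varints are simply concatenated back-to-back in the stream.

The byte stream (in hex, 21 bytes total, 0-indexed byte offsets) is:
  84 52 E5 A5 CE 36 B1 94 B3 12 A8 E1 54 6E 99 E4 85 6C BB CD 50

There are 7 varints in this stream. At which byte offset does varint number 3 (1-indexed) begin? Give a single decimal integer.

Answer: 6

Derivation:
  byte[0]=0x84 cont=1 payload=0x04=4: acc |= 4<<0 -> acc=4 shift=7
  byte[1]=0x52 cont=0 payload=0x52=82: acc |= 82<<7 -> acc=10500 shift=14 [end]
Varint 1: bytes[0:2] = 84 52 -> value 10500 (2 byte(s))
  byte[2]=0xE5 cont=1 payload=0x65=101: acc |= 101<<0 -> acc=101 shift=7
  byte[3]=0xA5 cont=1 payload=0x25=37: acc |= 37<<7 -> acc=4837 shift=14
  byte[4]=0xCE cont=1 payload=0x4E=78: acc |= 78<<14 -> acc=1282789 shift=21
  byte[5]=0x36 cont=0 payload=0x36=54: acc |= 54<<21 -> acc=114528997 shift=28 [end]
Varint 2: bytes[2:6] = E5 A5 CE 36 -> value 114528997 (4 byte(s))
  byte[6]=0xB1 cont=1 payload=0x31=49: acc |= 49<<0 -> acc=49 shift=7
  byte[7]=0x94 cont=1 payload=0x14=20: acc |= 20<<7 -> acc=2609 shift=14
  byte[8]=0xB3 cont=1 payload=0x33=51: acc |= 51<<14 -> acc=838193 shift=21
  byte[9]=0x12 cont=0 payload=0x12=18: acc |= 18<<21 -> acc=38586929 shift=28 [end]
Varint 3: bytes[6:10] = B1 94 B3 12 -> value 38586929 (4 byte(s))
  byte[10]=0xA8 cont=1 payload=0x28=40: acc |= 40<<0 -> acc=40 shift=7
  byte[11]=0xE1 cont=1 payload=0x61=97: acc |= 97<<7 -> acc=12456 shift=14
  byte[12]=0x54 cont=0 payload=0x54=84: acc |= 84<<14 -> acc=1388712 shift=21 [end]
Varint 4: bytes[10:13] = A8 E1 54 -> value 1388712 (3 byte(s))
  byte[13]=0x6E cont=0 payload=0x6E=110: acc |= 110<<0 -> acc=110 shift=7 [end]
Varint 5: bytes[13:14] = 6E -> value 110 (1 byte(s))
  byte[14]=0x99 cont=1 payload=0x19=25: acc |= 25<<0 -> acc=25 shift=7
  byte[15]=0xE4 cont=1 payload=0x64=100: acc |= 100<<7 -> acc=12825 shift=14
  byte[16]=0x85 cont=1 payload=0x05=5: acc |= 5<<14 -> acc=94745 shift=21
  byte[17]=0x6C cont=0 payload=0x6C=108: acc |= 108<<21 -> acc=226587161 shift=28 [end]
Varint 6: bytes[14:18] = 99 E4 85 6C -> value 226587161 (4 byte(s))
  byte[18]=0xBB cont=1 payload=0x3B=59: acc |= 59<<0 -> acc=59 shift=7
  byte[19]=0xCD cont=1 payload=0x4D=77: acc |= 77<<7 -> acc=9915 shift=14
  byte[20]=0x50 cont=0 payload=0x50=80: acc |= 80<<14 -> acc=1320635 shift=21 [end]
Varint 7: bytes[18:21] = BB CD 50 -> value 1320635 (3 byte(s))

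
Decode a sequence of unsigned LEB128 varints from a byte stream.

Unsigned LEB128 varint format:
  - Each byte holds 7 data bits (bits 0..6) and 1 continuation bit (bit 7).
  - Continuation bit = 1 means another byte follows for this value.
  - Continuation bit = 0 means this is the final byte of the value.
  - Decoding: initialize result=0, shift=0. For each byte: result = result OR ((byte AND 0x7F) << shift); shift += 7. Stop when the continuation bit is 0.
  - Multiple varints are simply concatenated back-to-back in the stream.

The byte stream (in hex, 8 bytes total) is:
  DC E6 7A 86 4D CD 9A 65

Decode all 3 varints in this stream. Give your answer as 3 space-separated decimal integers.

Answer: 2011996 9862 1658189

Derivation:
  byte[0]=0xDC cont=1 payload=0x5C=92: acc |= 92<<0 -> acc=92 shift=7
  byte[1]=0xE6 cont=1 payload=0x66=102: acc |= 102<<7 -> acc=13148 shift=14
  byte[2]=0x7A cont=0 payload=0x7A=122: acc |= 122<<14 -> acc=2011996 shift=21 [end]
Varint 1: bytes[0:3] = DC E6 7A -> value 2011996 (3 byte(s))
  byte[3]=0x86 cont=1 payload=0x06=6: acc |= 6<<0 -> acc=6 shift=7
  byte[4]=0x4D cont=0 payload=0x4D=77: acc |= 77<<7 -> acc=9862 shift=14 [end]
Varint 2: bytes[3:5] = 86 4D -> value 9862 (2 byte(s))
  byte[5]=0xCD cont=1 payload=0x4D=77: acc |= 77<<0 -> acc=77 shift=7
  byte[6]=0x9A cont=1 payload=0x1A=26: acc |= 26<<7 -> acc=3405 shift=14
  byte[7]=0x65 cont=0 payload=0x65=101: acc |= 101<<14 -> acc=1658189 shift=21 [end]
Varint 3: bytes[5:8] = CD 9A 65 -> value 1658189 (3 byte(s))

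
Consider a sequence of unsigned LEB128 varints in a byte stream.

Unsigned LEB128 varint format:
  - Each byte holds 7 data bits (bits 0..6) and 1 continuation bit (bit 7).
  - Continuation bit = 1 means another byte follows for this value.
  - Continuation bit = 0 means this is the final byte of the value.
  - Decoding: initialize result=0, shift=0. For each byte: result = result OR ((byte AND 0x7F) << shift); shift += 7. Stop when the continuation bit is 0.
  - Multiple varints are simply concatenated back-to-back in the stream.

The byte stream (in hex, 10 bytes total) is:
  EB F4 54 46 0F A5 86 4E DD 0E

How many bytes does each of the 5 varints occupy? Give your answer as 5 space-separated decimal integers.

Answer: 3 1 1 3 2

Derivation:
  byte[0]=0xEB cont=1 payload=0x6B=107: acc |= 107<<0 -> acc=107 shift=7
  byte[1]=0xF4 cont=1 payload=0x74=116: acc |= 116<<7 -> acc=14955 shift=14
  byte[2]=0x54 cont=0 payload=0x54=84: acc |= 84<<14 -> acc=1391211 shift=21 [end]
Varint 1: bytes[0:3] = EB F4 54 -> value 1391211 (3 byte(s))
  byte[3]=0x46 cont=0 payload=0x46=70: acc |= 70<<0 -> acc=70 shift=7 [end]
Varint 2: bytes[3:4] = 46 -> value 70 (1 byte(s))
  byte[4]=0x0F cont=0 payload=0x0F=15: acc |= 15<<0 -> acc=15 shift=7 [end]
Varint 3: bytes[4:5] = 0F -> value 15 (1 byte(s))
  byte[5]=0xA5 cont=1 payload=0x25=37: acc |= 37<<0 -> acc=37 shift=7
  byte[6]=0x86 cont=1 payload=0x06=6: acc |= 6<<7 -> acc=805 shift=14
  byte[7]=0x4E cont=0 payload=0x4E=78: acc |= 78<<14 -> acc=1278757 shift=21 [end]
Varint 4: bytes[5:8] = A5 86 4E -> value 1278757 (3 byte(s))
  byte[8]=0xDD cont=1 payload=0x5D=93: acc |= 93<<0 -> acc=93 shift=7
  byte[9]=0x0E cont=0 payload=0x0E=14: acc |= 14<<7 -> acc=1885 shift=14 [end]
Varint 5: bytes[8:10] = DD 0E -> value 1885 (2 byte(s))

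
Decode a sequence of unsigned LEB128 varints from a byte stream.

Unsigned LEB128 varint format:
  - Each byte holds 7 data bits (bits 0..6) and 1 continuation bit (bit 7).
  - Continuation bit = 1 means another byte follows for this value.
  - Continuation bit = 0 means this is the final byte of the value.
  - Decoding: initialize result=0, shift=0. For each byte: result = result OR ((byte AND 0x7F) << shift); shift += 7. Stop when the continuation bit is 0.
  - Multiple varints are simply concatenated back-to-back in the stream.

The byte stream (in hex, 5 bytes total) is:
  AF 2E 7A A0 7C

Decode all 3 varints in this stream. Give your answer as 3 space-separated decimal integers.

  byte[0]=0xAF cont=1 payload=0x2F=47: acc |= 47<<0 -> acc=47 shift=7
  byte[1]=0x2E cont=0 payload=0x2E=46: acc |= 46<<7 -> acc=5935 shift=14 [end]
Varint 1: bytes[0:2] = AF 2E -> value 5935 (2 byte(s))
  byte[2]=0x7A cont=0 payload=0x7A=122: acc |= 122<<0 -> acc=122 shift=7 [end]
Varint 2: bytes[2:3] = 7A -> value 122 (1 byte(s))
  byte[3]=0xA0 cont=1 payload=0x20=32: acc |= 32<<0 -> acc=32 shift=7
  byte[4]=0x7C cont=0 payload=0x7C=124: acc |= 124<<7 -> acc=15904 shift=14 [end]
Varint 3: bytes[3:5] = A0 7C -> value 15904 (2 byte(s))

Answer: 5935 122 15904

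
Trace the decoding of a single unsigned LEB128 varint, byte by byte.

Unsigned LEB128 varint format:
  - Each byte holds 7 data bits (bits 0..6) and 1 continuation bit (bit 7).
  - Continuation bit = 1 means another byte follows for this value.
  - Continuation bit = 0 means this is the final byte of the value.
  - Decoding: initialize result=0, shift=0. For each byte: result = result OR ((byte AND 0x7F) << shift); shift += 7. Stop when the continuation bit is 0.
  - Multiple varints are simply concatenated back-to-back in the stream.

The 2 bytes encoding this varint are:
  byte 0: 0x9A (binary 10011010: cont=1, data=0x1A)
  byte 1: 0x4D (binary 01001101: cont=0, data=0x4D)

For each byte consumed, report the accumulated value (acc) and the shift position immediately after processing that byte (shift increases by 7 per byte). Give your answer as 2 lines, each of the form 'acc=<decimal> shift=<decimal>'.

Answer: acc=26 shift=7
acc=9882 shift=14

Derivation:
byte 0=0x9A: payload=0x1A=26, contrib = 26<<0 = 26; acc -> 26, shift -> 7
byte 1=0x4D: payload=0x4D=77, contrib = 77<<7 = 9856; acc -> 9882, shift -> 14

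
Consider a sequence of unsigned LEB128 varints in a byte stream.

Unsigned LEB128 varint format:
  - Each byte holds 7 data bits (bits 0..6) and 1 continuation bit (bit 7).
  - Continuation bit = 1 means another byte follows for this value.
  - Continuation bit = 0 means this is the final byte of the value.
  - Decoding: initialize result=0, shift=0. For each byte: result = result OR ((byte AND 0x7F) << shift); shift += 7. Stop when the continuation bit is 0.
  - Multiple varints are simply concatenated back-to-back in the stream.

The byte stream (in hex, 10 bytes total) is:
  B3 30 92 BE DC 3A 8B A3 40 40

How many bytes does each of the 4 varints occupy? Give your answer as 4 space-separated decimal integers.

  byte[0]=0xB3 cont=1 payload=0x33=51: acc |= 51<<0 -> acc=51 shift=7
  byte[1]=0x30 cont=0 payload=0x30=48: acc |= 48<<7 -> acc=6195 shift=14 [end]
Varint 1: bytes[0:2] = B3 30 -> value 6195 (2 byte(s))
  byte[2]=0x92 cont=1 payload=0x12=18: acc |= 18<<0 -> acc=18 shift=7
  byte[3]=0xBE cont=1 payload=0x3E=62: acc |= 62<<7 -> acc=7954 shift=14
  byte[4]=0xDC cont=1 payload=0x5C=92: acc |= 92<<14 -> acc=1515282 shift=21
  byte[5]=0x3A cont=0 payload=0x3A=58: acc |= 58<<21 -> acc=123150098 shift=28 [end]
Varint 2: bytes[2:6] = 92 BE DC 3A -> value 123150098 (4 byte(s))
  byte[6]=0x8B cont=1 payload=0x0B=11: acc |= 11<<0 -> acc=11 shift=7
  byte[7]=0xA3 cont=1 payload=0x23=35: acc |= 35<<7 -> acc=4491 shift=14
  byte[8]=0x40 cont=0 payload=0x40=64: acc |= 64<<14 -> acc=1053067 shift=21 [end]
Varint 3: bytes[6:9] = 8B A3 40 -> value 1053067 (3 byte(s))
  byte[9]=0x40 cont=0 payload=0x40=64: acc |= 64<<0 -> acc=64 shift=7 [end]
Varint 4: bytes[9:10] = 40 -> value 64 (1 byte(s))

Answer: 2 4 3 1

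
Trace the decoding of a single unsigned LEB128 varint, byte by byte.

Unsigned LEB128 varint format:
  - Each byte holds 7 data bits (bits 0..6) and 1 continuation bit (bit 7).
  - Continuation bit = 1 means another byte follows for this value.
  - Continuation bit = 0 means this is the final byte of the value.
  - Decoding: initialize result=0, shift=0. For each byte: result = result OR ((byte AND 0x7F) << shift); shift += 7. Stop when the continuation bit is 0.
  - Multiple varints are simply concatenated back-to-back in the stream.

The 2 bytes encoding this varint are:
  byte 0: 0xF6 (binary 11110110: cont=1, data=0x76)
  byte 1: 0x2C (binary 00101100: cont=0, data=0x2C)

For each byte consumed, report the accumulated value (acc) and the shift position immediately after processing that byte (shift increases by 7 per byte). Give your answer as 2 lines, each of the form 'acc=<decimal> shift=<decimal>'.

byte 0=0xF6: payload=0x76=118, contrib = 118<<0 = 118; acc -> 118, shift -> 7
byte 1=0x2C: payload=0x2C=44, contrib = 44<<7 = 5632; acc -> 5750, shift -> 14

Answer: acc=118 shift=7
acc=5750 shift=14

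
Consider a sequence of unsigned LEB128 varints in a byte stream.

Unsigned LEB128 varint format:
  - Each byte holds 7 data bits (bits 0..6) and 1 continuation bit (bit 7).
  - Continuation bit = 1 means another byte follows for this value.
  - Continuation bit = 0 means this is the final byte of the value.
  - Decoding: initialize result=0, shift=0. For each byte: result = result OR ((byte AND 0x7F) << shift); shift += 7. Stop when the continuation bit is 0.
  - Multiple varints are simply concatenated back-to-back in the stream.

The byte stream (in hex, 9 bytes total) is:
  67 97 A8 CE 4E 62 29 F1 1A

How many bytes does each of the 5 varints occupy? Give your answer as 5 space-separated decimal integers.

Answer: 1 4 1 1 2

Derivation:
  byte[0]=0x67 cont=0 payload=0x67=103: acc |= 103<<0 -> acc=103 shift=7 [end]
Varint 1: bytes[0:1] = 67 -> value 103 (1 byte(s))
  byte[1]=0x97 cont=1 payload=0x17=23: acc |= 23<<0 -> acc=23 shift=7
  byte[2]=0xA8 cont=1 payload=0x28=40: acc |= 40<<7 -> acc=5143 shift=14
  byte[3]=0xCE cont=1 payload=0x4E=78: acc |= 78<<14 -> acc=1283095 shift=21
  byte[4]=0x4E cont=0 payload=0x4E=78: acc |= 78<<21 -> acc=164860951 shift=28 [end]
Varint 2: bytes[1:5] = 97 A8 CE 4E -> value 164860951 (4 byte(s))
  byte[5]=0x62 cont=0 payload=0x62=98: acc |= 98<<0 -> acc=98 shift=7 [end]
Varint 3: bytes[5:6] = 62 -> value 98 (1 byte(s))
  byte[6]=0x29 cont=0 payload=0x29=41: acc |= 41<<0 -> acc=41 shift=7 [end]
Varint 4: bytes[6:7] = 29 -> value 41 (1 byte(s))
  byte[7]=0xF1 cont=1 payload=0x71=113: acc |= 113<<0 -> acc=113 shift=7
  byte[8]=0x1A cont=0 payload=0x1A=26: acc |= 26<<7 -> acc=3441 shift=14 [end]
Varint 5: bytes[7:9] = F1 1A -> value 3441 (2 byte(s))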